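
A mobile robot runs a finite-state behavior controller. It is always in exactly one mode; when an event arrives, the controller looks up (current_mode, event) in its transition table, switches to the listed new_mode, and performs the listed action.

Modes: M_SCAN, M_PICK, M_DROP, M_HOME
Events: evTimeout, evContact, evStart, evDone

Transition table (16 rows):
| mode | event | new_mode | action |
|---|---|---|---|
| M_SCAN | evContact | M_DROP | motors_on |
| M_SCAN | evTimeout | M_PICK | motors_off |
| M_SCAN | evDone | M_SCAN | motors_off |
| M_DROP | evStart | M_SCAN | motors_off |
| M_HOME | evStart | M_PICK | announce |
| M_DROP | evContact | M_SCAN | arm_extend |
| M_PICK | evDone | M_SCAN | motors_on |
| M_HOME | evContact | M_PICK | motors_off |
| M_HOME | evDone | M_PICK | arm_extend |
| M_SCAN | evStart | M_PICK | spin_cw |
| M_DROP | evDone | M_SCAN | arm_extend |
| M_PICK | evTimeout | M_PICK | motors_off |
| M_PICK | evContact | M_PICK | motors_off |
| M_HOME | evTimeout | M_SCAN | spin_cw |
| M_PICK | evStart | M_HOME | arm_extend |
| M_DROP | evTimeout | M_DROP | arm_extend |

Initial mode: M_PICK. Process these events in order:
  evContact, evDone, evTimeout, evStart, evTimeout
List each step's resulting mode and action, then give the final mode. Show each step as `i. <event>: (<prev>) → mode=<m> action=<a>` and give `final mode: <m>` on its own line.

1. evContact: (M_PICK) → mode=M_PICK action=motors_off
2. evDone: (M_PICK) → mode=M_SCAN action=motors_on
3. evTimeout: (M_SCAN) → mode=M_PICK action=motors_off
4. evStart: (M_PICK) → mode=M_HOME action=arm_extend
5. evTimeout: (M_HOME) → mode=M_SCAN action=spin_cw

final mode: M_SCAN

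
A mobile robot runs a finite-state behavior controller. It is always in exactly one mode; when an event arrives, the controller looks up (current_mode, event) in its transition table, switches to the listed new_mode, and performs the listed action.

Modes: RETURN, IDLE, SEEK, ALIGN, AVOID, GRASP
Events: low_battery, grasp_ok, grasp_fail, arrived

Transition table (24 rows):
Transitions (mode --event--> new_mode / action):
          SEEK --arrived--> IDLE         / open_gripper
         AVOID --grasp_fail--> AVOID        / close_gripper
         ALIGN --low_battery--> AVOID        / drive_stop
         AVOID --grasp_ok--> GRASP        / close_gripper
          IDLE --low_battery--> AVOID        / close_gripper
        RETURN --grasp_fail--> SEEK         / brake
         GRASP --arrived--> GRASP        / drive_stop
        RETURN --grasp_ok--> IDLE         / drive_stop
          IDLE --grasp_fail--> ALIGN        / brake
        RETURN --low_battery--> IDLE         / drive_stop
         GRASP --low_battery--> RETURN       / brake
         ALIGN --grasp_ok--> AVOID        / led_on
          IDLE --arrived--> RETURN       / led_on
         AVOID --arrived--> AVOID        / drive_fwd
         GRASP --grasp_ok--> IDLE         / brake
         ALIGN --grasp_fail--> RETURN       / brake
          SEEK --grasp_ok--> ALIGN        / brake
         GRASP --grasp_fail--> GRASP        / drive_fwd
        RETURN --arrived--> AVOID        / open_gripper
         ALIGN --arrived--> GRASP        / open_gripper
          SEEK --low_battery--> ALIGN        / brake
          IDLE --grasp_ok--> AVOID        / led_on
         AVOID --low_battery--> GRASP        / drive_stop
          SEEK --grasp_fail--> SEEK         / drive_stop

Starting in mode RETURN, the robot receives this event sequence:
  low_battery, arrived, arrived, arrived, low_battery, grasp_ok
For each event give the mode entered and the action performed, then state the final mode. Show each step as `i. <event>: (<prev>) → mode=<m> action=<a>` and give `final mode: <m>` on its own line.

final mode: IDLE

1. low_battery: (RETURN) → mode=IDLE action=drive_stop
2. arrived: (IDLE) → mode=RETURN action=led_on
3. arrived: (RETURN) → mode=AVOID action=open_gripper
4. arrived: (AVOID) → mode=AVOID action=drive_fwd
5. low_battery: (AVOID) → mode=GRASP action=drive_stop
6. grasp_ok: (GRASP) → mode=IDLE action=brake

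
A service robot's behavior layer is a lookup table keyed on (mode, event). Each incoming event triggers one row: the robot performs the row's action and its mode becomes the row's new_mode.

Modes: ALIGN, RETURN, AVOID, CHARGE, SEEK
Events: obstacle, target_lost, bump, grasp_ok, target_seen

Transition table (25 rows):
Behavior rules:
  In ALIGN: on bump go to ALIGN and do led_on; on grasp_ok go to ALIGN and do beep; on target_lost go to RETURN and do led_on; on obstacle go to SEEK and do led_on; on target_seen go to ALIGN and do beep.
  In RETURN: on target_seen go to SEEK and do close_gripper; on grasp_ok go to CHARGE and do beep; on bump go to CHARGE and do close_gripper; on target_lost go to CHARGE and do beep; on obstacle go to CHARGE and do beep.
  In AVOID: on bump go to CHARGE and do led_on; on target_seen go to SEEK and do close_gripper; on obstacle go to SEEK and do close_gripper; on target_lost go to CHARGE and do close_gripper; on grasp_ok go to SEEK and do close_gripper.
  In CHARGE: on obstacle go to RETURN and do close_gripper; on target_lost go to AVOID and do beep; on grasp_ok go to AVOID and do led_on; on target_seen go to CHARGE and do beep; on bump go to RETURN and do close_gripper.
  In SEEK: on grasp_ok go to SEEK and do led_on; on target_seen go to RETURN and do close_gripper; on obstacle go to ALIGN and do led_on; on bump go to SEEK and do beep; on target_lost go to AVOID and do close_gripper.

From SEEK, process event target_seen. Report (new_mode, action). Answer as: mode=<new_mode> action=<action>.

mode=RETURN action=close_gripper

current mode = SEEK; filter table to that mode:
  (SEEK, grasp_ok) → (SEEK, led_on)
  (SEEK, target_seen) → (RETURN, close_gripper)  ← event matches
  (SEEK, obstacle) → (ALIGN, led_on)
  (SEEK, bump) → (SEEK, beep)
  (SEEK, target_lost) → (AVOID, close_gripper)
event = target_seen selects (RETURN, close_gripper)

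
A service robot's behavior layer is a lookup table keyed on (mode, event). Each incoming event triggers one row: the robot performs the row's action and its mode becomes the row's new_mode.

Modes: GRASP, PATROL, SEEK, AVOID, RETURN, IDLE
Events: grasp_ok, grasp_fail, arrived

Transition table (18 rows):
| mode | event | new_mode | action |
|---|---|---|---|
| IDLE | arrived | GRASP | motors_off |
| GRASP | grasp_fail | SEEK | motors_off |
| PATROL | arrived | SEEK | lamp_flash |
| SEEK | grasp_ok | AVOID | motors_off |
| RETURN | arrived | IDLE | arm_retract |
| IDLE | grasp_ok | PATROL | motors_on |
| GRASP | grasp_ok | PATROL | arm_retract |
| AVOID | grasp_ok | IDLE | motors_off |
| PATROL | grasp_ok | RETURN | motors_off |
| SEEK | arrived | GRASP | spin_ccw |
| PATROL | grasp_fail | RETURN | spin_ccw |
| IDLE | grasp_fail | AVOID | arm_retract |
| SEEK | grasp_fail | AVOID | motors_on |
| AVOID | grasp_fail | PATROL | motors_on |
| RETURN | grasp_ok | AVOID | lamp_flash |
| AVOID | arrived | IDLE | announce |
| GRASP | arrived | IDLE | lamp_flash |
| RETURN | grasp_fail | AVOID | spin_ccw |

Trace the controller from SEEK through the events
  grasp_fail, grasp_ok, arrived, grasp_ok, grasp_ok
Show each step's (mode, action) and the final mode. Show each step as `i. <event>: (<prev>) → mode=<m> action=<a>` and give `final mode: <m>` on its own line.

final mode: RETURN

1. grasp_fail: (SEEK) → mode=AVOID action=motors_on
2. grasp_ok: (AVOID) → mode=IDLE action=motors_off
3. arrived: (IDLE) → mode=GRASP action=motors_off
4. grasp_ok: (GRASP) → mode=PATROL action=arm_retract
5. grasp_ok: (PATROL) → mode=RETURN action=motors_off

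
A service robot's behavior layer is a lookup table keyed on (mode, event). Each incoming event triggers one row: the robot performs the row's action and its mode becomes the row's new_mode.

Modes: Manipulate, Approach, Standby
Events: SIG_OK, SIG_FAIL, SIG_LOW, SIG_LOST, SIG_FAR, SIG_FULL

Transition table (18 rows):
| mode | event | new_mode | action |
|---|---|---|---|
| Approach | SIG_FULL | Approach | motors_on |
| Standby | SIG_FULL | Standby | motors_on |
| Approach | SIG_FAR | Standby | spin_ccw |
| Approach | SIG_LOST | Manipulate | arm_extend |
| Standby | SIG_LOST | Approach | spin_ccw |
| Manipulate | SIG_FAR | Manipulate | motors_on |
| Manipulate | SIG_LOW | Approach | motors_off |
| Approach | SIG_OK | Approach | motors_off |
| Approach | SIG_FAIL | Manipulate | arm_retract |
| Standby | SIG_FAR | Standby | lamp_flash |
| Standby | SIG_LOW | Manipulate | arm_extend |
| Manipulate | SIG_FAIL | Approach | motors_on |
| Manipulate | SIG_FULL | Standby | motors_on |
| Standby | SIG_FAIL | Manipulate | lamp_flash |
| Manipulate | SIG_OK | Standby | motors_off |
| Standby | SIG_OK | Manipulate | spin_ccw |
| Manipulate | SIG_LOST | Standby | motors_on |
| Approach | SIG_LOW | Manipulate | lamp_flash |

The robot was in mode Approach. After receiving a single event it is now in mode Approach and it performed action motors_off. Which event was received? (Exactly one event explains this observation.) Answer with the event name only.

SIG_OK

try SIG_OK: (Approach, SIG_OK) → (Approach, motors_off)  ← matches
try SIG_FAIL: (Approach, SIG_FAIL) → (Manipulate, arm_retract)
try SIG_LOW: (Approach, SIG_LOW) → (Manipulate, lamp_flash)
try SIG_LOST: (Approach, SIG_LOST) → (Manipulate, arm_extend)
try SIG_FAR: (Approach, SIG_FAR) → (Standby, spin_ccw)
try SIG_FULL: (Approach, SIG_FULL) → (Approach, motors_on)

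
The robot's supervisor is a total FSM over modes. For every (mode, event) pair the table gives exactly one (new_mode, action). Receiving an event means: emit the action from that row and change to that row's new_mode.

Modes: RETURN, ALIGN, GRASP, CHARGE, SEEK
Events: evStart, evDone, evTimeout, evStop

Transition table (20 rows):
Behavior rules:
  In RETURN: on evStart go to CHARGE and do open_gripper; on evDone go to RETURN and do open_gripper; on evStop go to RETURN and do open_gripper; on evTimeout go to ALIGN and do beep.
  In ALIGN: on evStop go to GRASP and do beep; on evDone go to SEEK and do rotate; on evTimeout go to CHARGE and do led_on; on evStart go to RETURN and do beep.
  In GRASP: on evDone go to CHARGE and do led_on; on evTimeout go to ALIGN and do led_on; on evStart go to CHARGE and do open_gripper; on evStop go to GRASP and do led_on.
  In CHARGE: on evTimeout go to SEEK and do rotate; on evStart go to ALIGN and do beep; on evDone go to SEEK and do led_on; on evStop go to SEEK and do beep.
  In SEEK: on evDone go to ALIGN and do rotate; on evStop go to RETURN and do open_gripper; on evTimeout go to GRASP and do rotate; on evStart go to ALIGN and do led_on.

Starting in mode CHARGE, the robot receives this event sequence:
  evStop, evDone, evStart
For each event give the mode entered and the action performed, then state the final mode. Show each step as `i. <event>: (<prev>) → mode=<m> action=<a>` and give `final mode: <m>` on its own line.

final mode: RETURN

1. evStop: (CHARGE) → mode=SEEK action=beep
2. evDone: (SEEK) → mode=ALIGN action=rotate
3. evStart: (ALIGN) → mode=RETURN action=beep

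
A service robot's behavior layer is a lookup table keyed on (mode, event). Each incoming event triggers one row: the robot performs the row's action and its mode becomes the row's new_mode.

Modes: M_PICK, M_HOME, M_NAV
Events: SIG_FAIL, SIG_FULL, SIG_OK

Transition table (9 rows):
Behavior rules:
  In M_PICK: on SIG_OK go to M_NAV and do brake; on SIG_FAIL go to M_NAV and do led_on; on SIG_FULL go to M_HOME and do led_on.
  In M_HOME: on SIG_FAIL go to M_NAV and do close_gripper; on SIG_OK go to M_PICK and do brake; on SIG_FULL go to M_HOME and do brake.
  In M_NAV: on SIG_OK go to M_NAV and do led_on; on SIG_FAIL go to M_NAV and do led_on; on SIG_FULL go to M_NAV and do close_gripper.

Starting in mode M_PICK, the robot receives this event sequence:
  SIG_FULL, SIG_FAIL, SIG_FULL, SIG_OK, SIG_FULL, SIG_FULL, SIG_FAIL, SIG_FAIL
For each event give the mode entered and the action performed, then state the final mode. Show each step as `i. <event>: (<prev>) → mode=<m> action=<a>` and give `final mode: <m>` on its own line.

1. SIG_FULL: (M_PICK) → mode=M_HOME action=led_on
2. SIG_FAIL: (M_HOME) → mode=M_NAV action=close_gripper
3. SIG_FULL: (M_NAV) → mode=M_NAV action=close_gripper
4. SIG_OK: (M_NAV) → mode=M_NAV action=led_on
5. SIG_FULL: (M_NAV) → mode=M_NAV action=close_gripper
6. SIG_FULL: (M_NAV) → mode=M_NAV action=close_gripper
7. SIG_FAIL: (M_NAV) → mode=M_NAV action=led_on
8. SIG_FAIL: (M_NAV) → mode=M_NAV action=led_on

final mode: M_NAV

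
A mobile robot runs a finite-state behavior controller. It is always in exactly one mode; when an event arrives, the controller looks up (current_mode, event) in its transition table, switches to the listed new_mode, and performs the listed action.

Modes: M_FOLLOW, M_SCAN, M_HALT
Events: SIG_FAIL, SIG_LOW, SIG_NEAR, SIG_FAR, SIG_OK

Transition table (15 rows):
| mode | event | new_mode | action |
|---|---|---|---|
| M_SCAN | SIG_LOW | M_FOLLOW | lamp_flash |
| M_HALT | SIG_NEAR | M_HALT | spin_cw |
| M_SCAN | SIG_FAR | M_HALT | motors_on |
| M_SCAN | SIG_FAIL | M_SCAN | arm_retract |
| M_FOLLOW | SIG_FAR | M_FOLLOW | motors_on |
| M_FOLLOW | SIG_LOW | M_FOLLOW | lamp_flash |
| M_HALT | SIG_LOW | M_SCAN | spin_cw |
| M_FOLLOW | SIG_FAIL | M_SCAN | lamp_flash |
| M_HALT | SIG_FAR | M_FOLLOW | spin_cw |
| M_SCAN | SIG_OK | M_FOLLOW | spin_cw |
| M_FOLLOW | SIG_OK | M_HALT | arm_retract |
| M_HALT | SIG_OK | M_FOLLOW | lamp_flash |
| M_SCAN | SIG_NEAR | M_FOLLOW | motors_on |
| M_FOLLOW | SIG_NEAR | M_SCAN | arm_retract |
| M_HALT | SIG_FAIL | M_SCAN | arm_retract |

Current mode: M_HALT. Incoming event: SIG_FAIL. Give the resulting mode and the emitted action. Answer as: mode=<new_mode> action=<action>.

current mode = M_HALT; filter table to that mode:
  (M_HALT, SIG_NEAR) → (M_HALT, spin_cw)
  (M_HALT, SIG_LOW) → (M_SCAN, spin_cw)
  (M_HALT, SIG_FAR) → (M_FOLLOW, spin_cw)
  (M_HALT, SIG_OK) → (M_FOLLOW, lamp_flash)
  (M_HALT, SIG_FAIL) → (M_SCAN, arm_retract)  ← event matches
event = SIG_FAIL selects (M_SCAN, arm_retract)

mode=M_SCAN action=arm_retract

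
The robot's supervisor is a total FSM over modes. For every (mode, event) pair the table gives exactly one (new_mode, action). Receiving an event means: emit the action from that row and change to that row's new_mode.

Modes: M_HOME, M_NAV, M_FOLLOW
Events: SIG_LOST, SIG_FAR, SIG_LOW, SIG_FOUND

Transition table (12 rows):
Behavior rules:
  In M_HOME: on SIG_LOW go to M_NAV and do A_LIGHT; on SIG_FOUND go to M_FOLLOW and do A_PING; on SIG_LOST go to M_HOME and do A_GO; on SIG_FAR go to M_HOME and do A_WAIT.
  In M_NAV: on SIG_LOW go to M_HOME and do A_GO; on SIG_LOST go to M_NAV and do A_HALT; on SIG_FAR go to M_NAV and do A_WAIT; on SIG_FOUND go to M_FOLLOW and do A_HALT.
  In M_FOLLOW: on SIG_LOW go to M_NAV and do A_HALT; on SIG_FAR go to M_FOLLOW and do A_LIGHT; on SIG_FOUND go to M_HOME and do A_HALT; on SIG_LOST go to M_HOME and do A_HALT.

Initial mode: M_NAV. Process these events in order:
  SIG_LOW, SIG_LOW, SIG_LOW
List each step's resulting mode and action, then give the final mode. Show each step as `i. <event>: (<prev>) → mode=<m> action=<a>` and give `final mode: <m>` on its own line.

final mode: M_HOME

1. SIG_LOW: (M_NAV) → mode=M_HOME action=A_GO
2. SIG_LOW: (M_HOME) → mode=M_NAV action=A_LIGHT
3. SIG_LOW: (M_NAV) → mode=M_HOME action=A_GO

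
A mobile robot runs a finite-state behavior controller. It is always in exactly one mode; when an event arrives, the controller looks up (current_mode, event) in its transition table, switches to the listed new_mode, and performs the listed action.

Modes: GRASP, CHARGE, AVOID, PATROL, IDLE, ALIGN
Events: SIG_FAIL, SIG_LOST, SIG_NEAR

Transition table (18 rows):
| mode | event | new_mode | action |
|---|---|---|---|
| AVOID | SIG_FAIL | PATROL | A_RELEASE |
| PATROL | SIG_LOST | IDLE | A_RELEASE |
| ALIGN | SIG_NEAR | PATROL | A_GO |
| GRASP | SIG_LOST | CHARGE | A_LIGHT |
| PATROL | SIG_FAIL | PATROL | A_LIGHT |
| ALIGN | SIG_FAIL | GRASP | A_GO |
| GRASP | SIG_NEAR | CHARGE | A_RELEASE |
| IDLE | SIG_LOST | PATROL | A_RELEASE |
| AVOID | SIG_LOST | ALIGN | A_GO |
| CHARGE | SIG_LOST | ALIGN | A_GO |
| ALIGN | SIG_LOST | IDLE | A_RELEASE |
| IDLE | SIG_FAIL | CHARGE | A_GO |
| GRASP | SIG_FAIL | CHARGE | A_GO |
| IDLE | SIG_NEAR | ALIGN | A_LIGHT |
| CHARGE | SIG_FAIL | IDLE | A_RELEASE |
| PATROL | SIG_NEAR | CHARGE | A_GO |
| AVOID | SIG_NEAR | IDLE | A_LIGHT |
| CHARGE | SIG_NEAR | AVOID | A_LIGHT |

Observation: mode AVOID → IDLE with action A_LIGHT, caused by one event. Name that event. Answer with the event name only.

try SIG_FAIL: (AVOID, SIG_FAIL) → (PATROL, A_RELEASE)
try SIG_LOST: (AVOID, SIG_LOST) → (ALIGN, A_GO)
try SIG_NEAR: (AVOID, SIG_NEAR) → (IDLE, A_LIGHT)  ← matches

SIG_NEAR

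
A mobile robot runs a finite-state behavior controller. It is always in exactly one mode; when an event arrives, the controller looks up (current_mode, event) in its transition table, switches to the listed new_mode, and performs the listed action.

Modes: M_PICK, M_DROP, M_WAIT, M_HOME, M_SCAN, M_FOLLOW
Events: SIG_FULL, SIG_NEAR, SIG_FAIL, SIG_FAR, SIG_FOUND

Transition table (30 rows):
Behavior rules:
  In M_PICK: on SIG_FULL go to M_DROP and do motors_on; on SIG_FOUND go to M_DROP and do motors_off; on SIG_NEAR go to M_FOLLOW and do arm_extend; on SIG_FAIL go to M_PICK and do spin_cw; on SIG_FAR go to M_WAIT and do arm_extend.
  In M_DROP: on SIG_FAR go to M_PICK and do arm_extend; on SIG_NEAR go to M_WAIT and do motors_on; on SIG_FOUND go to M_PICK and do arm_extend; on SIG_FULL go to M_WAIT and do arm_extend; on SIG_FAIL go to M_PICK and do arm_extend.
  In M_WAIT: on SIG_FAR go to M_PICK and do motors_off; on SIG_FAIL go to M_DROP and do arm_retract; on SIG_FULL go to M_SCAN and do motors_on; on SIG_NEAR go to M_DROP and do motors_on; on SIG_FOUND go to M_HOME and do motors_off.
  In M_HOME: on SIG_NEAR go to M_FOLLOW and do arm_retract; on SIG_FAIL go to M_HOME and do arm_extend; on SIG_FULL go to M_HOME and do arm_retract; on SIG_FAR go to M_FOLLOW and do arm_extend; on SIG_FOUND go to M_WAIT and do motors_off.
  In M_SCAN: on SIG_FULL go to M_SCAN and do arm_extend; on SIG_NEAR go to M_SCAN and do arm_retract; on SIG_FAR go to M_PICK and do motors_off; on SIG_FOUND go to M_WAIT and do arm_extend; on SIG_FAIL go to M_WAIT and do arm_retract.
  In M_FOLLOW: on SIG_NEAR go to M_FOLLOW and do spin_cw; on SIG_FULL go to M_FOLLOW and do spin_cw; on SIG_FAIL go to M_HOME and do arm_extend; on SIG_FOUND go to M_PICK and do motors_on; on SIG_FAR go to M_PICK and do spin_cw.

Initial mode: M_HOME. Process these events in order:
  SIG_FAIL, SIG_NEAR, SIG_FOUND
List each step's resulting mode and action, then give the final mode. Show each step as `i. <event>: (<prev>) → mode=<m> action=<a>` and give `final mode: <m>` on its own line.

final mode: M_PICK

1. SIG_FAIL: (M_HOME) → mode=M_HOME action=arm_extend
2. SIG_NEAR: (M_HOME) → mode=M_FOLLOW action=arm_retract
3. SIG_FOUND: (M_FOLLOW) → mode=M_PICK action=motors_on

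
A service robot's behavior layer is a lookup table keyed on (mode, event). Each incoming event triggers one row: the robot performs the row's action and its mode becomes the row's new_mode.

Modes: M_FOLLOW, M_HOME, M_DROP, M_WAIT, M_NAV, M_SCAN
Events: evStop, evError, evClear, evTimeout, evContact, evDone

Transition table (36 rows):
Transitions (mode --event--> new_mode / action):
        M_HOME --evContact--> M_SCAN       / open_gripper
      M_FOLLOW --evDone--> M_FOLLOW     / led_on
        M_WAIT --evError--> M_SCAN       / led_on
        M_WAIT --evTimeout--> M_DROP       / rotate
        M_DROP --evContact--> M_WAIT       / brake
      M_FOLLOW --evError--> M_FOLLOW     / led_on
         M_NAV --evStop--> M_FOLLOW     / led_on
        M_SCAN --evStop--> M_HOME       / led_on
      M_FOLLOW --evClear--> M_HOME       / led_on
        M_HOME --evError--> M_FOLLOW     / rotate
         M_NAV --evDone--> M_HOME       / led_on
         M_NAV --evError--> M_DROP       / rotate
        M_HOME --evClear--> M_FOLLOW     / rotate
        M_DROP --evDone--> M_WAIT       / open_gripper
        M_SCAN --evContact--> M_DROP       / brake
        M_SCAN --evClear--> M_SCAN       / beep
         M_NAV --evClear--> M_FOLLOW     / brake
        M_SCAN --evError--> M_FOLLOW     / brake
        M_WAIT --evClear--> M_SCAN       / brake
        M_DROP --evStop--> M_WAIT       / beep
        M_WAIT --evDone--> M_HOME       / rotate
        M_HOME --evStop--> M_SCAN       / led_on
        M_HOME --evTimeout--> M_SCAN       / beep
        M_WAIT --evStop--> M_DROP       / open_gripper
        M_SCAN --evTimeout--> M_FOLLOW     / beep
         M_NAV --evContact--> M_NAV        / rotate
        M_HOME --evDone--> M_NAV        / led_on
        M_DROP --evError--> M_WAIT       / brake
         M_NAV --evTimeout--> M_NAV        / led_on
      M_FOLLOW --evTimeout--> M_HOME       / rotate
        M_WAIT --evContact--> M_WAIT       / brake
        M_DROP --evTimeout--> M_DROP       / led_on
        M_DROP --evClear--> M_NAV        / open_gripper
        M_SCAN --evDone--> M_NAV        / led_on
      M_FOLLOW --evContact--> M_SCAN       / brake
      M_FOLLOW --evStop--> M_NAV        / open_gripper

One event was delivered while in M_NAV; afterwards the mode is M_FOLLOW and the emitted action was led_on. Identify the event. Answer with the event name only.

evStop

try evStop: (M_NAV, evStop) → (M_FOLLOW, led_on)  ← matches
try evError: (M_NAV, evError) → (M_DROP, rotate)
try evClear: (M_NAV, evClear) → (M_FOLLOW, brake)
try evTimeout: (M_NAV, evTimeout) → (M_NAV, led_on)
try evContact: (M_NAV, evContact) → (M_NAV, rotate)
try evDone: (M_NAV, evDone) → (M_HOME, led_on)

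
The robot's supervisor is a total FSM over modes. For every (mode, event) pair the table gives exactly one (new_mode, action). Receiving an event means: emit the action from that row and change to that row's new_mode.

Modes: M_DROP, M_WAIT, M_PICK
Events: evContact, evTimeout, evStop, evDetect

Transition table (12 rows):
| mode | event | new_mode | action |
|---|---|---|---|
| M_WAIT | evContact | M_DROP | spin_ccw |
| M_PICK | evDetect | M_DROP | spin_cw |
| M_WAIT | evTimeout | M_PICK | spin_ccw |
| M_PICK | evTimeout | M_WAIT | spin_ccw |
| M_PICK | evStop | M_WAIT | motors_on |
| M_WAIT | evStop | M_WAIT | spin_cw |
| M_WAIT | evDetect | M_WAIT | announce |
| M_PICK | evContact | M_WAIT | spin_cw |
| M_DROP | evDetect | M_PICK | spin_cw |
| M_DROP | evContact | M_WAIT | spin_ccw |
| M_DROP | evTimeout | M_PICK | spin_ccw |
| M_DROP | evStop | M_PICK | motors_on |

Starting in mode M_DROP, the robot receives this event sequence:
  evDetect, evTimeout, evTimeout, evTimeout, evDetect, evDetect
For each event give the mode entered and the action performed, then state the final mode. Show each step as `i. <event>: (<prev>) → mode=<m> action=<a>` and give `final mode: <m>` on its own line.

1. evDetect: (M_DROP) → mode=M_PICK action=spin_cw
2. evTimeout: (M_PICK) → mode=M_WAIT action=spin_ccw
3. evTimeout: (M_WAIT) → mode=M_PICK action=spin_ccw
4. evTimeout: (M_PICK) → mode=M_WAIT action=spin_ccw
5. evDetect: (M_WAIT) → mode=M_WAIT action=announce
6. evDetect: (M_WAIT) → mode=M_WAIT action=announce

final mode: M_WAIT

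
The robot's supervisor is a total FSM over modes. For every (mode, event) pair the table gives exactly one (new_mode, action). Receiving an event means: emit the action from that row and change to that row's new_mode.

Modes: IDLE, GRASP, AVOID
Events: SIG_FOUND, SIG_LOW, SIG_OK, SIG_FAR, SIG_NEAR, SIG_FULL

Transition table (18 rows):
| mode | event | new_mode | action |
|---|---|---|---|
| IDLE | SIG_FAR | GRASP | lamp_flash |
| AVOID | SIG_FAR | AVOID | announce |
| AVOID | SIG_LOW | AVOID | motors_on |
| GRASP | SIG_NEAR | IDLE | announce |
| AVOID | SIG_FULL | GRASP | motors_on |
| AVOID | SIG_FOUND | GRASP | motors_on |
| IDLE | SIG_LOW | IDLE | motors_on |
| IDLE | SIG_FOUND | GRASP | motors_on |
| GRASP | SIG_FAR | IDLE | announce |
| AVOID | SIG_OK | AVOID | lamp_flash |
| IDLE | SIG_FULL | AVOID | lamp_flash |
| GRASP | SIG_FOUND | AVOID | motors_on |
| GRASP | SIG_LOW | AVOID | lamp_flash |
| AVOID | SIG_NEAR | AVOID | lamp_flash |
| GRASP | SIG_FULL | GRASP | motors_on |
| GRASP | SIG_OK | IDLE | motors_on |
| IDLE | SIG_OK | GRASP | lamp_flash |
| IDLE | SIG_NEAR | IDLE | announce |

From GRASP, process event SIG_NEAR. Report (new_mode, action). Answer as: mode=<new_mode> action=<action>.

current mode = GRASP; filter table to that mode:
  (GRASP, SIG_NEAR) → (IDLE, announce)  ← event matches
  (GRASP, SIG_FAR) → (IDLE, announce)
  (GRASP, SIG_FOUND) → (AVOID, motors_on)
  (GRASP, SIG_LOW) → (AVOID, lamp_flash)
  (GRASP, SIG_FULL) → (GRASP, motors_on)
  (GRASP, SIG_OK) → (IDLE, motors_on)
event = SIG_NEAR selects (IDLE, announce)

mode=IDLE action=announce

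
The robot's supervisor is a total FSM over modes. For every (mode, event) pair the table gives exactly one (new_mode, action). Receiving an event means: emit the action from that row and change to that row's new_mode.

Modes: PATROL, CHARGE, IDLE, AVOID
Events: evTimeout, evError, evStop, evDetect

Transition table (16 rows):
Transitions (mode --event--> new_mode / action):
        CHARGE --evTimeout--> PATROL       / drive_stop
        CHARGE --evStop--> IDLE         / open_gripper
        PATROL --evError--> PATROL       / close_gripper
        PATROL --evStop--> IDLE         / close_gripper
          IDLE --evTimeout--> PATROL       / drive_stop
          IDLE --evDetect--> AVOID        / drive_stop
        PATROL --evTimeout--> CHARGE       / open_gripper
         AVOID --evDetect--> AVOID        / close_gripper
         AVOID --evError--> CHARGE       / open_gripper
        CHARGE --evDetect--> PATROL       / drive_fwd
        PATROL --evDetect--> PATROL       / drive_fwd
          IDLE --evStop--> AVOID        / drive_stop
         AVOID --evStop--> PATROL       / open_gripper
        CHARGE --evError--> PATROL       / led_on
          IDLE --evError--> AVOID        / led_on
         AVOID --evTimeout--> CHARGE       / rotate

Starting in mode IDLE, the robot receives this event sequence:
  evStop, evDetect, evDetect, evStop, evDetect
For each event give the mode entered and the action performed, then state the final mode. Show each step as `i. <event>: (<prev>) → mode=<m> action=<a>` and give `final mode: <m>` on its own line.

1. evStop: (IDLE) → mode=AVOID action=drive_stop
2. evDetect: (AVOID) → mode=AVOID action=close_gripper
3. evDetect: (AVOID) → mode=AVOID action=close_gripper
4. evStop: (AVOID) → mode=PATROL action=open_gripper
5. evDetect: (PATROL) → mode=PATROL action=drive_fwd

final mode: PATROL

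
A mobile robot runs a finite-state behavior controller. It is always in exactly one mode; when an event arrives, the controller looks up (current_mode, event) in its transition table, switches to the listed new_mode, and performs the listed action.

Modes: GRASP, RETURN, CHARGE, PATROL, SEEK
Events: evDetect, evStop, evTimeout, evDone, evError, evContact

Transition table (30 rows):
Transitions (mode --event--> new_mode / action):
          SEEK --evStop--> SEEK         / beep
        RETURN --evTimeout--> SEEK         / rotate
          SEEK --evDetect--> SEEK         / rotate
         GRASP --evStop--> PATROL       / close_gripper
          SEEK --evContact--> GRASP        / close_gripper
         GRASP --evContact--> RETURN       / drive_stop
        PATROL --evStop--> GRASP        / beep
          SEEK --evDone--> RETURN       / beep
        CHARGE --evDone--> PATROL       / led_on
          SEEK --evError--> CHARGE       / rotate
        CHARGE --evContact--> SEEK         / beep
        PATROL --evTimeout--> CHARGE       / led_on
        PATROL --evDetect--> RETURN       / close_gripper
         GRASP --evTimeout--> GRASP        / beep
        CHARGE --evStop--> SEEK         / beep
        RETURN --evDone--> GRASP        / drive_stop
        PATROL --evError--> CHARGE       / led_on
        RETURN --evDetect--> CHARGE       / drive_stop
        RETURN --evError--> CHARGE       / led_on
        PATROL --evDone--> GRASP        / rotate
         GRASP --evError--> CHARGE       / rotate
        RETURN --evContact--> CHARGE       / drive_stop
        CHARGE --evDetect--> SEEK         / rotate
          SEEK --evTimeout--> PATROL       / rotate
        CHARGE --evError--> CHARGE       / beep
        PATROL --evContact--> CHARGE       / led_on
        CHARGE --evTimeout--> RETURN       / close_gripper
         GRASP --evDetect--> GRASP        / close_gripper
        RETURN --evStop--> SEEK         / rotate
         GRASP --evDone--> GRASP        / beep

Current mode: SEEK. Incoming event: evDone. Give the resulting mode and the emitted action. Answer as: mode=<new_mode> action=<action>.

current mode = SEEK; filter table to that mode:
  (SEEK, evStop) → (SEEK, beep)
  (SEEK, evDetect) → (SEEK, rotate)
  (SEEK, evContact) → (GRASP, close_gripper)
  (SEEK, evDone) → (RETURN, beep)  ← event matches
  (SEEK, evError) → (CHARGE, rotate)
  (SEEK, evTimeout) → (PATROL, rotate)
event = evDone selects (RETURN, beep)

mode=RETURN action=beep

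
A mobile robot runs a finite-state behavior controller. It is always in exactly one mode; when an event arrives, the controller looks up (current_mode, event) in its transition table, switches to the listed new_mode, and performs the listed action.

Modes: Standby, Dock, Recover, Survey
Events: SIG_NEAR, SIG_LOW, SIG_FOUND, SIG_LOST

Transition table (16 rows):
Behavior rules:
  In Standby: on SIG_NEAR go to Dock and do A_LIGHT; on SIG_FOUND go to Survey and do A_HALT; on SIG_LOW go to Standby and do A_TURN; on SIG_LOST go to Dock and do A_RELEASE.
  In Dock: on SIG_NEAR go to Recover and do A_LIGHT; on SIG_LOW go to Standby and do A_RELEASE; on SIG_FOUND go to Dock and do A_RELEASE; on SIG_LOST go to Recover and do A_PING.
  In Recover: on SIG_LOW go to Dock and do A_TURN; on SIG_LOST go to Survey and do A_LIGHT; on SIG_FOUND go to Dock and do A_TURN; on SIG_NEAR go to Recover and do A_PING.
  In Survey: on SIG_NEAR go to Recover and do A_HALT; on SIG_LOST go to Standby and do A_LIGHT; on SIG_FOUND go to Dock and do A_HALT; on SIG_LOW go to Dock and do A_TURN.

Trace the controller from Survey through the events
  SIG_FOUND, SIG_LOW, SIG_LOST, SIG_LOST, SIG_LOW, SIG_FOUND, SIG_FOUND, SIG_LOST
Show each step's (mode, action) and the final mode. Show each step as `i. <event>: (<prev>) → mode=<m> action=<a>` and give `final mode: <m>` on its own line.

1. SIG_FOUND: (Survey) → mode=Dock action=A_HALT
2. SIG_LOW: (Dock) → mode=Standby action=A_RELEASE
3. SIG_LOST: (Standby) → mode=Dock action=A_RELEASE
4. SIG_LOST: (Dock) → mode=Recover action=A_PING
5. SIG_LOW: (Recover) → mode=Dock action=A_TURN
6. SIG_FOUND: (Dock) → mode=Dock action=A_RELEASE
7. SIG_FOUND: (Dock) → mode=Dock action=A_RELEASE
8. SIG_LOST: (Dock) → mode=Recover action=A_PING

final mode: Recover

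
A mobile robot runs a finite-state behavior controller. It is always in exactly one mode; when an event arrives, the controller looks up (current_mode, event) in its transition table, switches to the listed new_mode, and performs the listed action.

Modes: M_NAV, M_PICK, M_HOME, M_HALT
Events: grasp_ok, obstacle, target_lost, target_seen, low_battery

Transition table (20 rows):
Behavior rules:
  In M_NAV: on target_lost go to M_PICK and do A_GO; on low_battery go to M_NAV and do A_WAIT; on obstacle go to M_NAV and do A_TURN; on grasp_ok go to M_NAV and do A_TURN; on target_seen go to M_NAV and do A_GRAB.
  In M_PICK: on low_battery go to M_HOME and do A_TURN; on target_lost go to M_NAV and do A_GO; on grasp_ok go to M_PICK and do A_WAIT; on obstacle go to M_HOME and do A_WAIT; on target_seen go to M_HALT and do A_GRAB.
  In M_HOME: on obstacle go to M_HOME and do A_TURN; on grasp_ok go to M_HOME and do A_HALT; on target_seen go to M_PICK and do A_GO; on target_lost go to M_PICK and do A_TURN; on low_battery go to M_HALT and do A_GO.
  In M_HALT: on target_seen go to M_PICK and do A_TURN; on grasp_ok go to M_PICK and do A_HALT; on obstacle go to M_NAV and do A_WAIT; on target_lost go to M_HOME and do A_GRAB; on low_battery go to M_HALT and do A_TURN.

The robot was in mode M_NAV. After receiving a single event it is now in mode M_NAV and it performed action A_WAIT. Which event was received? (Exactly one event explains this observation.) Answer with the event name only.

low_battery

try grasp_ok: (M_NAV, grasp_ok) → (M_NAV, A_TURN)
try obstacle: (M_NAV, obstacle) → (M_NAV, A_TURN)
try target_lost: (M_NAV, target_lost) → (M_PICK, A_GO)
try target_seen: (M_NAV, target_seen) → (M_NAV, A_GRAB)
try low_battery: (M_NAV, low_battery) → (M_NAV, A_WAIT)  ← matches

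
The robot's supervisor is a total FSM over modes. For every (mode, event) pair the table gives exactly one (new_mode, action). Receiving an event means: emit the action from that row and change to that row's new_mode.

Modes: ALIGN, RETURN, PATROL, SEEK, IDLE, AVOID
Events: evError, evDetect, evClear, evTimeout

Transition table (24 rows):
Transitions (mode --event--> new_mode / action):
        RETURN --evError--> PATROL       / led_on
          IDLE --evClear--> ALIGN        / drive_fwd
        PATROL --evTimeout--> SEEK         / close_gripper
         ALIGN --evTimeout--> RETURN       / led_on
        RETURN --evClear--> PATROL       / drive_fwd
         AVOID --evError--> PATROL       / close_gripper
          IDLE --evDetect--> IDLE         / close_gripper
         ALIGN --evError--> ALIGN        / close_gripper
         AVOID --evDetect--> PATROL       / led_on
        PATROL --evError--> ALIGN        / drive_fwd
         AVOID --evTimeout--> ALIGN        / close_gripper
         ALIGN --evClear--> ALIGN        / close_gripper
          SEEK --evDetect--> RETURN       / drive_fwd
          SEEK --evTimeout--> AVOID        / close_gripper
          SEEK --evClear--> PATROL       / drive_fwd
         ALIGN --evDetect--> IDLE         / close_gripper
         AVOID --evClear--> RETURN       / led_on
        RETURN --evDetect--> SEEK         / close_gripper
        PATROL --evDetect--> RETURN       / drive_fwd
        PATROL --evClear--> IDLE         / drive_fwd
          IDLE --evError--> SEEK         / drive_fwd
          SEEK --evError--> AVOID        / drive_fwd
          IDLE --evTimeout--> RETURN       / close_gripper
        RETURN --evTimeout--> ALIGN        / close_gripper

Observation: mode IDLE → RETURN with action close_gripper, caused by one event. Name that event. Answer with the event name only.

evTimeout

try evError: (IDLE, evError) → (SEEK, drive_fwd)
try evDetect: (IDLE, evDetect) → (IDLE, close_gripper)
try evClear: (IDLE, evClear) → (ALIGN, drive_fwd)
try evTimeout: (IDLE, evTimeout) → (RETURN, close_gripper)  ← matches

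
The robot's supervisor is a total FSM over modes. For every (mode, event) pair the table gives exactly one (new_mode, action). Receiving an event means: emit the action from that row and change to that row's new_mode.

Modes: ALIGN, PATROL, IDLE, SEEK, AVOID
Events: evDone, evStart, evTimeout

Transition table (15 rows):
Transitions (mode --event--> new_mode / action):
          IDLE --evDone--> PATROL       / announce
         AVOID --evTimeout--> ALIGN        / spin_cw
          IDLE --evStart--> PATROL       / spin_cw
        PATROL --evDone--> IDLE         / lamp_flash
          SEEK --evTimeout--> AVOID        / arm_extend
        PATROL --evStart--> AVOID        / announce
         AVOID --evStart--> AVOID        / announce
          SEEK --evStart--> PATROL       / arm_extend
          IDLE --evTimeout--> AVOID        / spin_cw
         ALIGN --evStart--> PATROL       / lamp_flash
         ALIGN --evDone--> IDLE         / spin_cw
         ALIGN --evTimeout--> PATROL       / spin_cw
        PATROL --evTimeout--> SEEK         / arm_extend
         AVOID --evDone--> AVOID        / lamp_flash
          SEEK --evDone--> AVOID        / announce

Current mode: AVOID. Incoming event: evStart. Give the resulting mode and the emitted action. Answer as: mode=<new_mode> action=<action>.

mode=AVOID action=announce

current mode = AVOID; filter table to that mode:
  (AVOID, evTimeout) → (ALIGN, spin_cw)
  (AVOID, evStart) → (AVOID, announce)  ← event matches
  (AVOID, evDone) → (AVOID, lamp_flash)
event = evStart selects (AVOID, announce)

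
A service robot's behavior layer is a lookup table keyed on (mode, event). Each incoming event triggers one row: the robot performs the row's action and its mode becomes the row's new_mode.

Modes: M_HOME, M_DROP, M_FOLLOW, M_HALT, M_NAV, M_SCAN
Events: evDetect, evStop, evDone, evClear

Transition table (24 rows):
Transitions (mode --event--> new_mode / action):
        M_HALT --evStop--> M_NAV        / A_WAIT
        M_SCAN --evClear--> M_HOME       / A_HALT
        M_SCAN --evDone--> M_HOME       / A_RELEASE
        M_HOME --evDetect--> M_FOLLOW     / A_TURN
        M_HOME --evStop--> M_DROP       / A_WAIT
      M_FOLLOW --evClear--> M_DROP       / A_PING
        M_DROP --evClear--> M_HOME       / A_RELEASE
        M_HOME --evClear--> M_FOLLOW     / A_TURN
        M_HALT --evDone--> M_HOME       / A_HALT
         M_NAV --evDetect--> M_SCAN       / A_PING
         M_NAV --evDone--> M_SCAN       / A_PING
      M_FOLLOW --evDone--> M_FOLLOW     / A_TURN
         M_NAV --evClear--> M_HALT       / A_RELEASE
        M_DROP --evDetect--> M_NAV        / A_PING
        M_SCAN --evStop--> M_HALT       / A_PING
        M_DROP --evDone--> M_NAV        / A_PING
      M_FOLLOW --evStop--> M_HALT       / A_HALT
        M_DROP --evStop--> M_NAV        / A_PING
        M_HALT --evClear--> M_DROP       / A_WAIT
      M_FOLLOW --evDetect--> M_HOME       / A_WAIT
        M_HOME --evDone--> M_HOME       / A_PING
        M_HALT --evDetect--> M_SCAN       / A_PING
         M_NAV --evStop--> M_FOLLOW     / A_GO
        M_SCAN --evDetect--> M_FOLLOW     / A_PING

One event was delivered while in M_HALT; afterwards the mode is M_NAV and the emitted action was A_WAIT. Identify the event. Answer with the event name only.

try evDetect: (M_HALT, evDetect) → (M_SCAN, A_PING)
try evStop: (M_HALT, evStop) → (M_NAV, A_WAIT)  ← matches
try evDone: (M_HALT, evDone) → (M_HOME, A_HALT)
try evClear: (M_HALT, evClear) → (M_DROP, A_WAIT)

evStop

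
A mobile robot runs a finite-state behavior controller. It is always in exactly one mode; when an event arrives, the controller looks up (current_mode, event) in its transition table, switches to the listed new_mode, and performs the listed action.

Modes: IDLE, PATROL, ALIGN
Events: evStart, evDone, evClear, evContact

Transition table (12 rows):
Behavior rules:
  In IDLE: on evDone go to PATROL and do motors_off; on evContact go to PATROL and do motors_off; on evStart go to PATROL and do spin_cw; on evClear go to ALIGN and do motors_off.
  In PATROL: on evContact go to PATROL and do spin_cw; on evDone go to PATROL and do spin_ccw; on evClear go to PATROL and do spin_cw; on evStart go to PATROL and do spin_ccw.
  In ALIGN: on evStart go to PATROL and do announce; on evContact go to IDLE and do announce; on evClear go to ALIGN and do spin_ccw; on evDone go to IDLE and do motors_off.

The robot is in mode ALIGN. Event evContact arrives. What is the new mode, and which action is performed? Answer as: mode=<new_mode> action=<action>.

mode=IDLE action=announce

current mode = ALIGN; filter table to that mode:
  (ALIGN, evStart) → (PATROL, announce)
  (ALIGN, evContact) → (IDLE, announce)  ← event matches
  (ALIGN, evClear) → (ALIGN, spin_ccw)
  (ALIGN, evDone) → (IDLE, motors_off)
event = evContact selects (IDLE, announce)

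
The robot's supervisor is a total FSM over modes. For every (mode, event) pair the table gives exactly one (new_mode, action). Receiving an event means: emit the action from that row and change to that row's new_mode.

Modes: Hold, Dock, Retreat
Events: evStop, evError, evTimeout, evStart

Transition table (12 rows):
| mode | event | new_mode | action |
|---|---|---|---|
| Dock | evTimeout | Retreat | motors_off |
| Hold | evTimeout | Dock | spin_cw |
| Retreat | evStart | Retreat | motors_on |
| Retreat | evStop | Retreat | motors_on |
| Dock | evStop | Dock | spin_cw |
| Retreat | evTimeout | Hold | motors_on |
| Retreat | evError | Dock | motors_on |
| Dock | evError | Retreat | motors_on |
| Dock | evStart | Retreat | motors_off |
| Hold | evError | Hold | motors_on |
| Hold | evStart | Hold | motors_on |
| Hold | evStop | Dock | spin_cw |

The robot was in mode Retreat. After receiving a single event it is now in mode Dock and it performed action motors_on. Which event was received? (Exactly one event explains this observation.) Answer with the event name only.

try evStop: (Retreat, evStop) → (Retreat, motors_on)
try evError: (Retreat, evError) → (Dock, motors_on)  ← matches
try evTimeout: (Retreat, evTimeout) → (Hold, motors_on)
try evStart: (Retreat, evStart) → (Retreat, motors_on)

evError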